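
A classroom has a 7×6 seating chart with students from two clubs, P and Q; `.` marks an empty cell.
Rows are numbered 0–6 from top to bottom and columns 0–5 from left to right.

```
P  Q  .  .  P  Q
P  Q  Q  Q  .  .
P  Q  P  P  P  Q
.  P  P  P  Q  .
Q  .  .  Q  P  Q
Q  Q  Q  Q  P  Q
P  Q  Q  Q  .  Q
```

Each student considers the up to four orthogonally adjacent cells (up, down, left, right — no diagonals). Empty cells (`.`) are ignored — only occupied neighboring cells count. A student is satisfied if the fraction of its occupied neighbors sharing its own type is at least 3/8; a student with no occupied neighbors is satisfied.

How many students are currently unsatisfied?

(0,0)P 1/2 satisfied
(0,1)Q 1/2 satisfied
(0,4)P 0/1 not
(0,5)Q 0/1 not
(1,0)P 2/3 satisfied
(1,1)Q 3/4 satisfied
(1,2)Q 2/3 satisfied
(1,3)Q 1/2 satisfied
(2,0)P 1/2 satisfied
(2,1)Q 1/4 not
(2,2)P 2/4 satisfied
(2,3)P 3/4 satisfied
(2,4)P 1/3 not
(2,5)Q 0/1 not
(3,1)P 1/2 satisfied
(3,2)P 3/3 satisfied
(3,3)P 2/4 satisfied
(3,4)Q 0/3 not
(4,0)Q 1/1 satisfied
(4,3)Q 1/3 not
(4,4)P 1/4 not
(4,5)Q 1/2 satisfied
(5,0)Q 2/3 satisfied
(5,1)Q 3/3 satisfied
(5,2)Q 3/3 satisfied
(5,3)Q 3/4 satisfied
(5,4)P 1/3 not
(5,5)Q 2/3 satisfied
(6,0)P 0/2 not
(6,1)Q 2/3 satisfied
(6,2)Q 3/3 satisfied
(6,3)Q 2/2 satisfied
(6,5)Q 1/1 satisfied
Unsatisfied: (0,4), (0,5), (2,1), (2,4), (2,5), (3,4), (4,3), (4,4), (5,4), (6,0) — 10 in total.

10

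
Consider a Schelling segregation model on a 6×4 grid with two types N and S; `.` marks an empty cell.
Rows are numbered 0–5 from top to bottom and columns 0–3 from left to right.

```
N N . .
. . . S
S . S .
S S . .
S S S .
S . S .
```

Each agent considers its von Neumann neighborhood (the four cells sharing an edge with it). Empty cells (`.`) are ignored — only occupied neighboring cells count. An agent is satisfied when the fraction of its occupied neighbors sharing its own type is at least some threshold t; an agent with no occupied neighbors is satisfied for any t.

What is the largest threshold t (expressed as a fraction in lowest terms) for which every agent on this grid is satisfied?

1/1

Row 0: (0,0)N 1/1 · (0,1)N 1/1
Row 1: (1,3)S — no occupied neighbors
Row 2: (2,0)S 1/1 · (2,2)S — no occupied neighbors
Row 3: (3,0)S 3/3 · (3,1)S 2/2
Row 4: (4,0)S 3/3 · (4,1)S 3/3 · (4,2)S 2/2
Row 5: (5,0)S 1/1 · (5,2)S 1/1
The smallest same-type fraction is 1/1 at (0,0), which reduces to 1/1. Any threshold above that leaves this agent unsatisfied.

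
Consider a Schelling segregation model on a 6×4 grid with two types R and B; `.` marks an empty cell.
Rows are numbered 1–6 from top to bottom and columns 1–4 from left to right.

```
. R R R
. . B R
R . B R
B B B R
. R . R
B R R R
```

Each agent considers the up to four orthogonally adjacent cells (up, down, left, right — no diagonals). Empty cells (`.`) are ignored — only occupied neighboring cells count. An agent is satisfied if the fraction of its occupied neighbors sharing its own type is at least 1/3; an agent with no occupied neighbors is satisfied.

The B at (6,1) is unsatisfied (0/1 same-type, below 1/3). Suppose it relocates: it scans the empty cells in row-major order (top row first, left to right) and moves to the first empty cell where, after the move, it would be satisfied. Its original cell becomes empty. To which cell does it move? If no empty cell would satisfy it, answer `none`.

Vacating (6,1). Empty cells in order:
  (1,1): 0/1 same-type → still unsatisfied.
  (2,1): 0/1 same-type → still unsatisfied.
  (2,2): 1/2 same-type → satisfied — stop here.

(2,2)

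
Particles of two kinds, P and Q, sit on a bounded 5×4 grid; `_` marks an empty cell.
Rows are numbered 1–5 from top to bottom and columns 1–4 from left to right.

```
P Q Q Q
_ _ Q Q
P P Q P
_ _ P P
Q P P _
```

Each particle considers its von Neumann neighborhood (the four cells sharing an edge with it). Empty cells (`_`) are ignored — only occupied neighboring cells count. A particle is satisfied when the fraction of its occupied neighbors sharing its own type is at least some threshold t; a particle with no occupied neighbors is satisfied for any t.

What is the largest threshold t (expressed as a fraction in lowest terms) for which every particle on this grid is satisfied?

0/1

(1,1)P 0/1
(1,2)Q 1/2
(1,3)Q 3/3
(1,4)Q 2/2
(2,3)Q 3/3
(2,4)Q 2/3
(3,1)P 1/1
(3,2)P 1/2
(3,3)Q 1/4
(3,4)P 1/3
(4,3)P 2/3
(4,4)P 2/2
(5,1)Q 0/1
(5,2)P 1/2
(5,3)P 2/2
The smallest same-type fraction is 0/1 at (1,1), which reduces to 0/1. Any threshold above that leaves this particle unsatisfied.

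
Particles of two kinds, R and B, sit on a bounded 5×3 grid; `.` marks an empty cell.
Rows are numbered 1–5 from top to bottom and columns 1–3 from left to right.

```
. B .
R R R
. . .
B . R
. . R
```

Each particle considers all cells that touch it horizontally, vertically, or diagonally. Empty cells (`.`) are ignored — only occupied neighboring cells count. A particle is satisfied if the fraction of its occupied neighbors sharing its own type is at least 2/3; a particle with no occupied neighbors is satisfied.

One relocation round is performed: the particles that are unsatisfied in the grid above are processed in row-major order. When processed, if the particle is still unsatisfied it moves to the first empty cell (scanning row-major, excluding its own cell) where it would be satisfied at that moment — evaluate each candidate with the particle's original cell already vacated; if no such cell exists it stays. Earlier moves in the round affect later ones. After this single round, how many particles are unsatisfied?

0

Initially unsatisfied (in order): (1,2), (2,1), (2,3).
  (1,2) → (5,1).
  (2,1): now satisfied by earlier moves; stays.
  (2,3): now satisfied by earlier moves; stays.
Resulting grid:
. . .
R R R
. . .
B . R
B . R
All satisfied now.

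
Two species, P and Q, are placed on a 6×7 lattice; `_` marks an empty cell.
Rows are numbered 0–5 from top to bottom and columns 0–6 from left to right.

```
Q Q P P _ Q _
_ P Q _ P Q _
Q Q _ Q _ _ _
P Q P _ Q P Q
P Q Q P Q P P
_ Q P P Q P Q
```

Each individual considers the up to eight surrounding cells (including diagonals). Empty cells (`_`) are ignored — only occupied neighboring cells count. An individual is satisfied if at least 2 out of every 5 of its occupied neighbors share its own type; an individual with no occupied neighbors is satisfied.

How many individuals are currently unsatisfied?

10

Row 0: (0,0)Q 1/2 satisfied · (0,1)Q 2/4 satisfied · (0,2)P 2/4 satisfied · (0,3)P 2/3 satisfied · (0,5)Q 1/2 satisfied
Row 1: (1,1)P 1/6 not · (1,2)Q 3/6 satisfied · (1,4)P 1/4 not · (1,5)Q 1/2 satisfied
Row 2: (2,0)Q 2/4 satisfied · (2,1)Q 3/6 satisfied · (2,3)Q 2/4 satisfied
Row 3: (3,0)P 1/5 not · (3,1)Q 4/7 satisfied · (3,2)P 1/6 not · (3,4)Q 2/5 satisfied · (3,5)P 2/5 satisfied · (3,6)Q 0/3 not
Row 4: (4,0)P 1/4 not · (4,1)Q 3/7 satisfied · (4,2)Q 3/7 satisfied · (4,3)P 3/7 satisfied · (4,4)Q 2/7 not · (4,5)P 3/8 not · (4,6)P 3/5 satisfied
Row 5: (5,1)Q 2/4 satisfied · (5,2)P 2/5 satisfied · (5,3)P 2/5 satisfied · (5,4)Q 1/5 not · (5,5)P 2/5 satisfied · (5,6)Q 0/3 not
Unsatisfied: (1,1), (1,4), (3,0), (3,2), (3,6), (4,0), (4,4), (4,5), (5,4), (5,6) — 10 in total.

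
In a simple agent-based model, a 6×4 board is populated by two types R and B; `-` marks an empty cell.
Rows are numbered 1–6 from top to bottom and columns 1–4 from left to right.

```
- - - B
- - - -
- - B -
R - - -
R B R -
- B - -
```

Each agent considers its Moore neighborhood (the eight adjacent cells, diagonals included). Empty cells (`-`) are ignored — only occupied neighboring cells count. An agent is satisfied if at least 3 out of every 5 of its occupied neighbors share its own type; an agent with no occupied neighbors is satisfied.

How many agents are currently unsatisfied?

5

(1,4)B 0/0 satisfied
(3,3)B 0/0 satisfied
(4,1)R 1/2 not
(5,1)R 1/3 not
(5,2)B 1/4 not
(5,3)R 0/2 not
(6,2)B 1/3 not
Unsatisfied: (4,1), (5,1), (5,2), (5,3), (6,2) — 5 in total.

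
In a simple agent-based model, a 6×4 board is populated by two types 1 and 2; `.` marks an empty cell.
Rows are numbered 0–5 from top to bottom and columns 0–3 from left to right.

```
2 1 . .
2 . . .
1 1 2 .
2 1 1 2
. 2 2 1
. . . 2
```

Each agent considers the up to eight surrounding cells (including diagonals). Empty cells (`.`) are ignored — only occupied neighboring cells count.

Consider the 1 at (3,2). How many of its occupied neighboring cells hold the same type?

3

Occupied neighbors of (3,2): (2,1)=1, (2,2)=2, (3,1)=1, (3,3)=2, (4,1)=2, (4,2)=2, (4,3)=1.
Same type (1): 3 of 7.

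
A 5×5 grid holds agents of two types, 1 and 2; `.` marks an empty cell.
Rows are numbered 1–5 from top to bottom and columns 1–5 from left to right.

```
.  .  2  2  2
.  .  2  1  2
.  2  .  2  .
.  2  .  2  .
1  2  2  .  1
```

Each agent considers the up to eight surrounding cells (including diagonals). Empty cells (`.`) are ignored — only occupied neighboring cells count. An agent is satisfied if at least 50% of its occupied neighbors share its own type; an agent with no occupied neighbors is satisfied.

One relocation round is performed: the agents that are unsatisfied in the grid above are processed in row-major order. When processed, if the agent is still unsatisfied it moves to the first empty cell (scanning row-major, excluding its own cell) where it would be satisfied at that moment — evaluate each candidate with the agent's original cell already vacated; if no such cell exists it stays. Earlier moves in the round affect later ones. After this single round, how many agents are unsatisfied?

0

Initially unsatisfied (in order): (2,4), (5,1), (5,5).
  (2,4) → (1,1).
  (5,1) → (2,1).
  (5,5) → (1,2).
Resulting grid:
1 1 2 2 2
1 . 2 . 2
. 2 . 2 .
. 2 . 2 .
. 2 2 . .
All satisfied now.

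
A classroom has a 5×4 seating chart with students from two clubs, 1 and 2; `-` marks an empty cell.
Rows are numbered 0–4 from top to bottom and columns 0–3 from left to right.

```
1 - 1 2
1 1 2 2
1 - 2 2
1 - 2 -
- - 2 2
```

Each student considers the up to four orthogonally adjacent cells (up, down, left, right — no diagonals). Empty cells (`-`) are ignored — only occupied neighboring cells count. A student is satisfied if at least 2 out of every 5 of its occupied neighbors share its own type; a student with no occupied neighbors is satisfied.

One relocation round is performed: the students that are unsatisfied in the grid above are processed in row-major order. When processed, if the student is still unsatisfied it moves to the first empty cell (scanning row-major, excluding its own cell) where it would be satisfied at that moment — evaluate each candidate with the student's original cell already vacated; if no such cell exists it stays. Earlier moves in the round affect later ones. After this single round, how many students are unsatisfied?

0

Initially unsatisfied (in order): (0,2).
  (0,2) → (0,1).
Resulting grid:
1 1 - 2
1 1 2 2
1 - 2 2
1 - 2 -
- - 2 2
All satisfied now.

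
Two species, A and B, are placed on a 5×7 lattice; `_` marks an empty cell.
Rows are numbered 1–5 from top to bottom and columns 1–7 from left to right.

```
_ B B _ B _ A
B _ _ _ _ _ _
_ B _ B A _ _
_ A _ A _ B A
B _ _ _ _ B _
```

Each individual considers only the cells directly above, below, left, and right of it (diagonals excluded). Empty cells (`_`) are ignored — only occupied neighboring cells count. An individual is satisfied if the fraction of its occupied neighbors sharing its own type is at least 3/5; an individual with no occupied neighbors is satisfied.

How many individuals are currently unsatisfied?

Row 1: (1,2)B 1/1 ok · (1,3)B 1/1 ok · (1,5)B 0/0 ok · (1,7)A 0/0 ok
Row 2: (2,1)B 0/0 ok
Row 3: (3,2)B 0/1 unhappy · (3,4)B 0/2 unhappy · (3,5)A 0/1 unhappy
Row 4: (4,2)A 0/1 unhappy · (4,4)A 0/1 unhappy · (4,6)B 1/2 unhappy · (4,7)A 0/1 unhappy
Row 5: (5,1)B 0/0 ok · (5,6)B 1/1 ok
Unsatisfied: (3,2), (3,4), (3,5), (4,2), (4,4), (4,6), (4,7) — 7 in total.

7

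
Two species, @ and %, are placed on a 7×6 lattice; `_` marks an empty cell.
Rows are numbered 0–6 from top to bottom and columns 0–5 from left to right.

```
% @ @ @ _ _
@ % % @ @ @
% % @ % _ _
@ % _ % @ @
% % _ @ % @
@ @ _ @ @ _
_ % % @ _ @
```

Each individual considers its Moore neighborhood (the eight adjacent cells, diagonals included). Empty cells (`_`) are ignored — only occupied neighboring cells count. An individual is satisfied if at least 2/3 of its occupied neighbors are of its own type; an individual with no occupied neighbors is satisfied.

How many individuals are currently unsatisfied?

22

Row 0: (0,0)% 1/3 ✗ · (0,1)@ 2/5 ✗ · (0,2)@ 3/5 ✗ · (0,3)@ 3/4 ✓
Row 1: (1,0)@ 1/5 ✗ · (1,1)% 4/8 ✗ · (1,2)% 3/8 ✗ · (1,3)@ 4/6 ✓ · (1,4)@ 3/4 ✓ · (1,5)@ 1/1 ✓
Row 2: (2,0)% 3/5 ✗ · (2,1)% 4/7 ✗ · (2,2)@ 1/7 ✗ · (2,3)% 2/6 ✗
Row 3: (3,0)@ 0/5 ✗ · (3,1)% 4/6 ✓ · (3,3)% 2/5 ✗ · (3,4)@ 3/6 ✗ · (3,5)@ 2/3 ✓
Row 4: (4,0)% 2/5 ✗ · (4,1)% 2/5 ✗ · (4,3)@ 3/5 ✗ · (4,4)% 1/7 ✗ · (4,5)@ 3/4 ✓
Row 5: (5,0)@ 1/4 ✗ · (5,1)@ 1/5 ✗ · (5,3)@ 3/5 ✗ · (5,4)@ 5/6 ✓
Row 6: (6,1)% 1/3 ✗ · (6,2)% 1/4 ✗ · (6,3)@ 2/3 ✓ · (6,5)@ 1/1 ✓
Unsatisfied: (0,0), (0,1), (0,2), (1,0), (1,1), (1,2), (2,0), (2,1), (2,2), (2,3), (3,0), (3,3), (3,4), (4,0), (4,1), (4,3), (4,4), (5,0), (5,1), (5,3), (6,1), (6,2) — 22 in total.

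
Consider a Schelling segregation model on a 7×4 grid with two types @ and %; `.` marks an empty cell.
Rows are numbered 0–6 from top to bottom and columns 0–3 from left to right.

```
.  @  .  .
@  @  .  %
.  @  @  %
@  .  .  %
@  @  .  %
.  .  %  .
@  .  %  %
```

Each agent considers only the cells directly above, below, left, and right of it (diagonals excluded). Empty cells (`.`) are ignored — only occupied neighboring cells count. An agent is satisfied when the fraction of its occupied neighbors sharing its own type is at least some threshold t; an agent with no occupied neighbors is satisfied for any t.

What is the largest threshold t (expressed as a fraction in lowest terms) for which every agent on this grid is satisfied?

(0,1)@ 1/1
(1,0)@ 1/1
(1,1)@ 3/3
(1,3)% 1/1
(2,1)@ 2/2
(2,2)@ 1/2
(2,3)% 2/3
(3,0)@ 1/1
(3,3)% 2/2
(4,0)@ 2/2
(4,1)@ 1/1
(4,3)% 1/1
(5,2)% 1/1
(6,0)@ — no occupied neighbors
(6,2)% 2/2
(6,3)% 1/1
The smallest same-type fraction is 1/2 at (2,2), which reduces to 1/2. Any threshold above that leaves this agent unsatisfied.

1/2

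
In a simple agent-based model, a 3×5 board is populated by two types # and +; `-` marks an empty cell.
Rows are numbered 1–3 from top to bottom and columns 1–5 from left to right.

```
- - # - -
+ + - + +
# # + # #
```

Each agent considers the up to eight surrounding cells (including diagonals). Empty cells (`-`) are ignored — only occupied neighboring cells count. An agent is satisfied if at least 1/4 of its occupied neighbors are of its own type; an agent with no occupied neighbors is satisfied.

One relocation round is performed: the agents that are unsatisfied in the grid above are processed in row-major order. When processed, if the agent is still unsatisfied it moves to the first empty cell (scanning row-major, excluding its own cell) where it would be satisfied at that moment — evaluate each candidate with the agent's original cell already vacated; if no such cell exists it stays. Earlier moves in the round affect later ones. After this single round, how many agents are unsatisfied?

Initially unsatisfied (in order): (1,3).
  (1,3) → (2,3).
Resulting grid:
- - - - -
+ + # + +
# # + # #
All satisfied now.

0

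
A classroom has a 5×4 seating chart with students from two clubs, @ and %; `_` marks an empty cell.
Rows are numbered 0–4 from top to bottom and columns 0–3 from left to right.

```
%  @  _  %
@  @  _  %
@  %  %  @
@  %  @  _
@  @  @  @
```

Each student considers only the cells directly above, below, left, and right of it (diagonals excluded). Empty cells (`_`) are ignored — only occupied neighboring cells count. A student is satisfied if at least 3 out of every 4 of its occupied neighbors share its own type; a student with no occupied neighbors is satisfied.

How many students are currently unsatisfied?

13

Row 0: (0,0)% 0/2 not · (0,1)@ 1/2 not · (0,3)% 1/1 satisfied
Row 1: (1,0)@ 2/3 not · (1,1)@ 2/3 not · (1,3)% 1/2 not
Row 2: (2,0)@ 2/3 not · (2,1)% 2/4 not · (2,2)% 1/3 not · (2,3)@ 0/2 not
Row 3: (3,0)@ 2/3 not · (3,1)% 1/4 not · (3,2)@ 1/3 not
Row 4: (4,0)@ 2/2 satisfied · (4,1)@ 2/3 not · (4,2)@ 3/3 satisfied · (4,3)@ 1/1 satisfied
Unsatisfied: (0,0), (0,1), (1,0), (1,1), (1,3), (2,0), (2,1), (2,2), (2,3), (3,0), (3,1), (3,2), (4,1) — 13 in total.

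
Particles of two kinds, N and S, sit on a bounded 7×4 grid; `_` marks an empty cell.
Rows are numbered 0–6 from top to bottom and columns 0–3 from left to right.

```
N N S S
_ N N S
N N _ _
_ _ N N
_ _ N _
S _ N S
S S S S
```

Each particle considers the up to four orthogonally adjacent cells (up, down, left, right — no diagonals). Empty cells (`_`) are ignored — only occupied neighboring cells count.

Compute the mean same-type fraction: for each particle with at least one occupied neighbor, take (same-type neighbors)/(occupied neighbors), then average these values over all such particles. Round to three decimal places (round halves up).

(0,0)N 1/1
(0,1)N 2/3
(0,2)S 1/3
(0,3)S 2/2
(1,1)N 3/3
(1,2)N 1/3
(1,3)S 1/2
(2,0)N 1/1
(2,1)N 2/2
(3,2)N 2/2
(3,3)N 1/1
(4,2)N 2/2
(5,0)S 1/1
(5,2)N 1/3
(5,3)S 1/2
(6,0)S 2/2
(6,1)S 2/2
(6,2)S 2/3
(6,3)S 2/2
Sum over 19 particles: 1/1 + 2/3 + 1/3 + 2/2 + 3/3 + 1/3 + 1/2 + 1/1 + 2/2 + 2/2 + 1/1 + 2/2 + 1/1 + 1/3 + 1/2 + 2/2 + 2/2 + 2/3 + 2/2 = 46/3; mean = 46/3 ÷ 19 = 46/57 = 0.807017… → 0.807.

0.807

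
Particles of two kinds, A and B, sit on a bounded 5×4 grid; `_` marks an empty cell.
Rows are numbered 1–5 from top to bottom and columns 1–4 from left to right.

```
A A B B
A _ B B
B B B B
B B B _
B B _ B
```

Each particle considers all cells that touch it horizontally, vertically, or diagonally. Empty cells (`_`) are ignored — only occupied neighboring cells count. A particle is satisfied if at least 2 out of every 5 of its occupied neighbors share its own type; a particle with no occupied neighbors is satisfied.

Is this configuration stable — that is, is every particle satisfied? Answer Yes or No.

Yes

Row 1: (1,1)A 2/2 ok · (1,2)A 2/4 ok · (1,3)B 3/4 ok · (1,4)B 3/3 ok
Row 2: (2,1)A 2/4 ok · (2,3)B 6/7 ok · (2,4)B 5/5 ok
Row 3: (3,1)B 3/4 ok · (3,2)B 6/7 ok · (3,3)B 6/6 ok · (3,4)B 4/4 ok
Row 4: (4,1)B 5/5 ok · (4,2)B 7/7 ok · (4,3)B 6/6 ok
Row 5: (5,1)B 3/3 ok · (5,2)B 4/4 ok · (5,4)B 1/1 ok
All meet the threshold, so the configuration is stable.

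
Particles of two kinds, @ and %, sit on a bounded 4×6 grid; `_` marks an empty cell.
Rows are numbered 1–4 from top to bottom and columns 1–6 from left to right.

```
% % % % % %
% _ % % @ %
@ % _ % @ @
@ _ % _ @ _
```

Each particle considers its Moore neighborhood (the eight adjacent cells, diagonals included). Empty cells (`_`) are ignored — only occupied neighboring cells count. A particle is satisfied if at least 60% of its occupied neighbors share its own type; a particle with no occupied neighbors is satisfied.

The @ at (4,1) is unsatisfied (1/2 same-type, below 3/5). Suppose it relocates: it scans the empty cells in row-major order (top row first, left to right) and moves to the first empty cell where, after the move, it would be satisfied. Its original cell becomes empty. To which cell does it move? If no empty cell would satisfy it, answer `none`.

(4,6)

Vacating (4,1). Empty cells in order:
  (2,2): 1/7 same-type → still unsatisfied.
  (3,3): 0/5 same-type → still unsatisfied.
  (4,2): 1/3 same-type → still unsatisfied.
  (4,4): 2/4 same-type → still unsatisfied.
  (4,6): 3/3 same-type → satisfied — stop here.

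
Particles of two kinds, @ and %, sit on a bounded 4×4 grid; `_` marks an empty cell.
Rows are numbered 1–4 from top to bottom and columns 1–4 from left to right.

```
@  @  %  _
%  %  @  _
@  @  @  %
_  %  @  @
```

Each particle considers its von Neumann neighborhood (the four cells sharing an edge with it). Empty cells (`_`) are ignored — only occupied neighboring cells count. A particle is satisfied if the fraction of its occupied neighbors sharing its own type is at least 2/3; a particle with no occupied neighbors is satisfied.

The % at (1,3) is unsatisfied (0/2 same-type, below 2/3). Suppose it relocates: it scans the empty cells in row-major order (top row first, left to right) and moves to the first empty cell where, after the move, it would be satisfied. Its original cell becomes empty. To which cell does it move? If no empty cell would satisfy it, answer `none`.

Vacating (1,3). Empty cells in order:
  (1,4): 0/0 same-type → satisfied — stop here.

(1,4)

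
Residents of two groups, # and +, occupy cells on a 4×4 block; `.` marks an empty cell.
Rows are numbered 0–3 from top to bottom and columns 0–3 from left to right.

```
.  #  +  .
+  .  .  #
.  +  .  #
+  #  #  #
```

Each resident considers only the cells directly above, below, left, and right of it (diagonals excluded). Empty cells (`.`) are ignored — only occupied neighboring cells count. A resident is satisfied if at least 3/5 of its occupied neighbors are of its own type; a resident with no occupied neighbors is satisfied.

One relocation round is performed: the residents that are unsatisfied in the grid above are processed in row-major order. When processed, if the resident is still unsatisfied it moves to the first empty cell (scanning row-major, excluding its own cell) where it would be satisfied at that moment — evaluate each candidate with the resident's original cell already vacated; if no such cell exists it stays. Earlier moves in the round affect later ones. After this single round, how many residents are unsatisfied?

0

Initially unsatisfied (in order): (0,1), (0,2), (2,1), (3,0), (3,1).
  (0,1) → (2,2).
  (0,2): now satisfied by earlier moves; stays.
  (2,1) → (0,0).
  (3,0) → (0,1).
  (3,1): now satisfied by earlier moves; stays.
Resulting grid:
+ + + .
+ . . #
. . # #
. # # #
All satisfied now.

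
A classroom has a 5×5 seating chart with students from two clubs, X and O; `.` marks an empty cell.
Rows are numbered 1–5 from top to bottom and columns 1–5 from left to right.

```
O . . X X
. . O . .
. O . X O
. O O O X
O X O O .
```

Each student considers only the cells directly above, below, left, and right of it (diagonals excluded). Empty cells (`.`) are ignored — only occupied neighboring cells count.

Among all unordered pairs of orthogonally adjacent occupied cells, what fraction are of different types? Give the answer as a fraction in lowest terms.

Scan each occupied cell's neighbors to the right and below so each pair is counted once.
From row 1: 0 unlike of 1 pairs (running 0/1).
From row 3: 3 unlike of 4 pairs (running 3/5).
From row 4: 2 unlike of 6 pairs (running 5/11).
From row 5: 2 unlike of 3 pairs (running 7/14).
Total adjacent occupied pairs: 14; unlike-type pairs: 7.
7/14 reduces to 1/2.

1/2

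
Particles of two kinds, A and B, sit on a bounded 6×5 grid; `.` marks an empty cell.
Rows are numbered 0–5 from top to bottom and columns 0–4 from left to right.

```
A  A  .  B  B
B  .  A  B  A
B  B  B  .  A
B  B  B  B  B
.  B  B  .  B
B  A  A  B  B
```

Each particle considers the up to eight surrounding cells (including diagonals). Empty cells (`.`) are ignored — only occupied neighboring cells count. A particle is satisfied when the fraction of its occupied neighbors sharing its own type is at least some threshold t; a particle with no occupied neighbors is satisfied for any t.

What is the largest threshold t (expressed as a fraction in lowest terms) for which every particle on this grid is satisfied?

Row 0: (0,0)A 1/2 · (0,1)A 2/3 · (0,3)B 2/4 · (0,4)B 2/3
Row 1: (1,0)B 2/4 · (1,2)A 1/5 · (1,3)B 3/6 · (1,4)A 1/4
Row 2: (2,0)B 4/4 · (2,1)B 6/7 · (2,2)B 5/6 · (2,4)A 1/4
Row 3: (3,0)B 4/4 · (3,1)B 7/7 · (3,2)B 6/6 · (3,3)B 5/6 · (3,4)B 2/3
Row 4: (4,1)B 5/7 · (4,2)B 5/7 · (4,4)B 4/4
Row 5: (5,0)B 1/2 · (5,1)A 1/4 · (5,2)A 1/4 · (5,3)B 3/4 · (5,4)B 2/2
The smallest same-type fraction is 1/5 at (1,2), which reduces to 1/5. Any threshold above that leaves this particle unsatisfied.

1/5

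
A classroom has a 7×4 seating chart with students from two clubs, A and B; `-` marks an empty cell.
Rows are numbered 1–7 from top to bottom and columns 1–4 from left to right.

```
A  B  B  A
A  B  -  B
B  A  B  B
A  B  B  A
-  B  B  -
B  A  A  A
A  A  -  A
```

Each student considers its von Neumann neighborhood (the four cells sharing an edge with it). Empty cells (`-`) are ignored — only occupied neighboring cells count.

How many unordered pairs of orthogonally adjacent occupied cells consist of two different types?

17

Scan each occupied cell's neighbors to the right and below so each pair is counted once.
Row 1: A(1,1)–B(1,2)≠ A(1,1)–A(2,1)= B(1,2)–B(1,3)= B(1,2)–B(2,2)= B(1,3)–A(1,4)≠ A(1,4)–B(2,4)≠  → 3/6 unlike.
Row 2: A(2,1)–B(2,2)≠ A(2,1)–B(3,1)≠ B(2,2)–A(3,2)≠ B(2,4)–B(3,4)=  → 3/4 unlike.
Row 3: B(3,1)–A(3,2)≠ B(3,1)–A(4,1)≠ A(3,2)–B(3,3)≠ A(3,2)–B(4,2)≠ B(3,3)–B(3,4)= B(3,3)–B(4,3)= B(3,4)–A(4,4)≠  → 5/7 unlike.
Row 4: A(4,1)–B(4,2)≠ B(4,2)–B(4,3)= B(4,2)–B(5,2)= B(4,3)–A(4,4)≠ B(4,3)–B(5,3)=  → 2/5 unlike.
Row 5: B(5,2)–B(5,3)= B(5,2)–A(6,2)≠ B(5,3)–A(6,3)≠  → 2/3 unlike.
Row 6: B(6,1)–A(6,2)≠ B(6,1)–A(7,1)≠ A(6,2)–A(6,3)= A(6,2)–A(7,2)= A(6,3)–A(6,4)= A(6,4)–A(7,4)=  → 2/6 unlike.
Row 7: A(7,1)–A(7,2)=  → 0/1 unlike.
Total adjacent occupied pairs: 32; unlike-type pairs: 17.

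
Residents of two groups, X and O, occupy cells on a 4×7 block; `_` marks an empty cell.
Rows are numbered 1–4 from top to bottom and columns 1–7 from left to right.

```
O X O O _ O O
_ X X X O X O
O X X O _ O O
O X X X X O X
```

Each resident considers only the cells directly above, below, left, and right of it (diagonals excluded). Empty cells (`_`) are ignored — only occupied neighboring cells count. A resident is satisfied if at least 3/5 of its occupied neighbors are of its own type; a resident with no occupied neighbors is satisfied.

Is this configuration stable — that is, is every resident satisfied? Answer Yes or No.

No

Row 1: (1,1)O 0/1 ✗ · (1,2)X 1/3 ✗ · (1,3)O 1/3 ✗ · (1,4)O 1/2 ✗ · (1,6)O 1/2 ✗ · (1,7)O 2/2 ✓
Row 2: (2,2)X 3/3 ✓ · (2,3)X 3/4 ✓ · (2,4)X 1/4 ✗ · (2,5)O 0/2 ✗ · (2,6)X 0/4 ✗ · (2,7)O 2/3 ✓
Row 3: (3,1)O 1/2 ✗ · (3,2)X 3/4 ✓ · (3,3)X 3/4 ✓ · (3,4)O 0/3 ✗ · (3,6)O 2/3 ✓ · (3,7)O 2/3 ✓
Row 4: (4,1)O 1/2 ✗ · (4,2)X 2/3 ✓ · (4,3)X 3/3 ✓ · (4,4)X 2/3 ✓ · (4,5)X 1/2 ✗ · (4,6)O 1/3 ✗ · (4,7)X 0/2 ✗
For instance (1,1) has only 0/1 same-type neighbors, below 3/5.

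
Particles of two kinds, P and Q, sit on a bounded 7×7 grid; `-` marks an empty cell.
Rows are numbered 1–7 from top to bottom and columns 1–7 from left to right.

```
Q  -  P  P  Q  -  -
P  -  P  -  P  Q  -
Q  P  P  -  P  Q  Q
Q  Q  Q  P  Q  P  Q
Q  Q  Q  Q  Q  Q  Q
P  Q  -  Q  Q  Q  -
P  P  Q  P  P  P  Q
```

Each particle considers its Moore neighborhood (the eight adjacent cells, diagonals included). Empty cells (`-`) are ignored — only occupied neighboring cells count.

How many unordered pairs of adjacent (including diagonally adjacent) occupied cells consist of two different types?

42

Scan each occupied cell's neighbors to the right and below (and the two forward diagonals) so each pair is counted once.
Row 1: Q(1,1)–P(2,1)≠ P(1,3)–P(1,4)= P(1,3)–P(2,3)= P(1,4)–Q(1,5)≠ P(1,4)–P(2,5)= P(1,4)–P(2,3)= Q(1,5)–P(2,5)≠ Q(1,5)–Q(2,6)=  → 3/8 unlike.
Row 2: P(2,1)–Q(3,1)≠ P(2,1)–P(3,2)= P(2,3)–P(3,3)= P(2,3)–P(3,2)= P(2,5)–Q(2,6)≠ P(2,5)–P(3,5)= P(2,5)–Q(3,6)≠ Q(2,6)–Q(3,6)= Q(2,6)–Q(3,7)= Q(2,6)–P(3,5)≠  → 4/10 unlike.
Row 3: Q(3,1)–P(3,2)≠ Q(3,1)–Q(4,1)= Q(3,1)–Q(4,2)= P(3,2)–P(3,3)= P(3,2)–Q(4,2)≠ P(3,2)–Q(4,3)≠ P(3,2)–Q(4,1)≠ P(3,3)–Q(4,3)≠ P(3,3)–P(4,4)= P(3,3)–Q(4,2)≠ P(3,5)–Q(3,6)≠ P(3,5)–Q(4,5)≠ P(3,5)–P(4,6)= P(3,5)–P(4,4)= Q(3,6)–Q(3,7)= Q(3,6)–P(4,6)≠ Q(3,6)–Q(4,7)= Q(3,6)–Q(4,5)= Q(3,7)–Q(4,7)= Q(3,7)–P(4,6)≠  → 10/20 unlike.
Row 4: Q(4,1)–Q(4,2)= Q(4,1)–Q(5,1)= Q(4,1)–Q(5,2)= Q(4,2)–Q(4,3)= Q(4,2)–Q(5,2)= Q(4,2)–Q(5,3)= Q(4,2)–Q(5,1)= Q(4,3)–P(4,4)≠ Q(4,3)–Q(5,3)= Q(4,3)–Q(5,4)= Q(4,3)–Q(5,2)= P(4,4)–Q(4,5)≠ P(4,4)–Q(5,4)≠ P(4,4)–Q(5,5)≠ P(4,4)–Q(5,3)≠ Q(4,5)–P(4,6)≠ Q(4,5)–Q(5,5)= Q(4,5)–Q(5,6)= Q(4,5)–Q(5,4)= P(4,6)–Q(4,7)≠ P(4,6)–Q(5,6)≠ P(4,6)–Q(5,7)≠ P(4,6)–Q(5,5)≠ Q(4,7)–Q(5,7)= Q(4,7)–Q(5,6)=  → 10/25 unlike.
Row 5: Q(5,1)–Q(5,2)= Q(5,1)–P(6,1)≠ Q(5,1)–Q(6,2)= Q(5,2)–Q(5,3)= Q(5,2)–Q(6,2)= Q(5,2)–P(6,1)≠ Q(5,3)–Q(5,4)= Q(5,3)–Q(6,4)= Q(5,3)–Q(6,2)= Q(5,4)–Q(5,5)= Q(5,4)–Q(6,4)= Q(5,4)–Q(6,5)= Q(5,5)–Q(5,6)= Q(5,5)–Q(6,5)= Q(5,5)–Q(6,6)= Q(5,5)–Q(6,4)= Q(5,6)–Q(5,7)= Q(5,6)–Q(6,6)= Q(5,6)–Q(6,5)= Q(5,7)–Q(6,6)=  → 2/20 unlike.
Row 6: P(6,1)–Q(6,2)≠ P(6,1)–P(7,1)= P(6,1)–P(7,2)= Q(6,2)–P(7,2)≠ Q(6,2)–Q(7,3)= Q(6,2)–P(7,1)≠ Q(6,4)–Q(6,5)= Q(6,4)–P(7,4)≠ Q(6,4)–P(7,5)≠ Q(6,4)–Q(7,3)= Q(6,5)–Q(6,6)= Q(6,5)–P(7,5)≠ Q(6,5)–P(7,6)≠ Q(6,5)–P(7,4)≠ Q(6,6)–P(7,6)≠ Q(6,6)–Q(7,7)= Q(6,6)–P(7,5)≠  → 10/17 unlike.
Row 7: P(7,1)–P(7,2)= P(7,2)–Q(7,3)≠ Q(7,3)–P(7,4)≠ P(7,4)–P(7,5)= P(7,5)–P(7,6)= P(7,6)–Q(7,7)≠  → 3/6 unlike.
Total adjacent occupied pairs: 106; unlike-type pairs: 42.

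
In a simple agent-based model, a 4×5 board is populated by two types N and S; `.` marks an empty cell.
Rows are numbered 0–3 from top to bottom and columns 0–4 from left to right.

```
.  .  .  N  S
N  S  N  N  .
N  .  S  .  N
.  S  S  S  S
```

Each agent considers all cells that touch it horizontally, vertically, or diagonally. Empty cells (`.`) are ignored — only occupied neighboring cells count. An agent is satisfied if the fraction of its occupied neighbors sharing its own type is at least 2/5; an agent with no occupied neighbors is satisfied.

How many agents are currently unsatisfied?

Row 0: (0,3)N 2/3 ok · (0,4)S 0/2 unhappy
Row 1: (1,0)N 1/2 ok · (1,1)S 1/4 unhappy · (1,2)N 2/4 ok · (1,3)N 3/5 ok
Row 2: (2,0)N 1/3 unhappy · (2,2)S 4/6 ok · (2,4)N 1/3 unhappy
Row 3: (3,1)S 2/3 ok · (3,2)S 3/3 ok · (3,3)S 3/4 ok · (3,4)S 1/2 ok
Unsatisfied: (0,4), (1,1), (2,0), (2,4) — 4 in total.

4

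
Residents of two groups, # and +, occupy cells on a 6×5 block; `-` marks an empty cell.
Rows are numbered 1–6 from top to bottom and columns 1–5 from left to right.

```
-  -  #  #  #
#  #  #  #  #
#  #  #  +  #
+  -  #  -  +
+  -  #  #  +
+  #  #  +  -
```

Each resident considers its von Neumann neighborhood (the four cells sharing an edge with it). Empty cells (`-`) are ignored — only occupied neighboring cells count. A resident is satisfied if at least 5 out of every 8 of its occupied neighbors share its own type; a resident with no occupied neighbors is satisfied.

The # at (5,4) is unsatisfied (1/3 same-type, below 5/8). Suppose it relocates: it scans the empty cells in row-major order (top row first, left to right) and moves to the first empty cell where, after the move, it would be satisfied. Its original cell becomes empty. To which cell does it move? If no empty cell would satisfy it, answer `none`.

Vacating (5,4). Empty cells in order:
  (1,1): 1/1 same-type → satisfied — stop here.

(1,1)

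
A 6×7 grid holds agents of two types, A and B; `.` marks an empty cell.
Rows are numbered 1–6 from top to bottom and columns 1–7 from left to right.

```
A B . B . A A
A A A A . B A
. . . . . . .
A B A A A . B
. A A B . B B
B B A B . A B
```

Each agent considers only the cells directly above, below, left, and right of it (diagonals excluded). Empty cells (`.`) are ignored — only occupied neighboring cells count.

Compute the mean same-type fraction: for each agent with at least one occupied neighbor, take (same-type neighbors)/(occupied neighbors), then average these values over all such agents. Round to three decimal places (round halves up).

(1,1)A 1/2
(1,2)B 0/2
(1,4)B 0/1
(1,6)A 1/2
(1,7)A 2/2
(2,1)A 2/2
(2,2)A 2/3
(2,3)A 2/2
(2,4)A 1/2
(2,6)B 0/2
(2,7)A 1/2
(4,1)A 0/1
(4,2)B 0/3
(4,3)A 2/3
(4,4)A 2/3
(4,5)A 1/1
(4,7)B 1/1
(5,2)A 1/3
(5,3)A 3/4
(5,4)B 1/3
(5,6)B 1/2
(5,7)B 3/3
(6,1)B 1/1
(6,2)B 1/3
(6,3)A 1/3
(6,4)B 1/2
(6,6)A 0/2
(6,7)B 1/2
Sum over 28 agents: 1/2 + 0/2 + 0/1 + 1/2 + 2/2 + 2/2 + 2/3 + 2/2 + 1/2 + 0/2 + 1/2 + 0/1 + 0/3 + 2/3 + 2/3 + 1/1 + 1/1 + 1/3 + 3/4 + 1/3 + 1/2 + 3/3 + 1/1 + 1/3 + 1/3 + 1/2 + 0/2 + 1/2 = 175/12; mean = 175/12 ÷ 28 = 25/48 = 0.520833… → 0.521.

0.521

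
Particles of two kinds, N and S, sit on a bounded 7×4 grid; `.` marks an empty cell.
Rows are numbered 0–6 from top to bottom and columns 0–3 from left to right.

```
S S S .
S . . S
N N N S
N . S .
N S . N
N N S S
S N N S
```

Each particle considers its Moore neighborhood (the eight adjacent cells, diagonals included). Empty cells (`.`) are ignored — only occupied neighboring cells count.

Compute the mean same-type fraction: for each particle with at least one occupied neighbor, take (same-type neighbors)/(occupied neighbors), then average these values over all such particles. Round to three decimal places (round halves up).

Row 0: (0,0)S 2/2 · (0,1)S 3/3 · (0,2)S 2/2
Row 1: (1,0)S 2/4 · (1,3)S 2/3
Row 2: (2,0)N 2/3 · (2,1)N 3/5 · (2,2)N 1/4 · (2,3)S 2/3
Row 3: (3,0)N 3/4 · (3,2)S 2/5
Row 4: (4,0)N 3/4 · (4,1)S 2/6 · (4,3)N 0/3
Row 5: (5,0)N 3/5 · (5,1)N 4/7 · (5,2)S 3/7 · (5,3)S 2/4
Row 6: (6,0)S 0/3 · (6,1)N 3/5 · (6,2)N 2/5 · (6,3)S 2/3
Sum over 22 particles: 2/2 + 3/3 + 2/2 + 2/4 + 2/3 + 2/3 + 3/5 + 1/4 + 2/3 + 3/4 + 2/5 + 3/4 + 2/6 + 0/3 + 3/5 + 4/7 + 3/7 + 2/4 + 0/3 + 3/5 + 2/5 + 2/3 = 247/20; mean = 247/20 ÷ 22 = 247/440 = 0.561363… → 0.561.

0.561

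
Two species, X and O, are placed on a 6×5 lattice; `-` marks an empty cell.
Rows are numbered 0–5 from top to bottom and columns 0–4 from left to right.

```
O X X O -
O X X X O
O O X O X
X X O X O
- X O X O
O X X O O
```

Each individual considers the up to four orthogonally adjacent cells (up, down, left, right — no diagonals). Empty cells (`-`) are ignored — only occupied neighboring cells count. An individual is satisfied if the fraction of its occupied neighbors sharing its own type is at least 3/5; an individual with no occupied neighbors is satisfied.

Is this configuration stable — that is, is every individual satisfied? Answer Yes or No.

No

Row 0: (0,0)O 1/2 unhappy · (0,1)X 2/3 ok · (0,2)X 2/3 ok · (0,3)O 0/2 unhappy
Row 1: (1,0)O 2/3 ok · (1,1)X 2/4 unhappy · (1,2)X 4/4 ok · (1,3)X 1/4 unhappy · (1,4)O 0/2 unhappy
Row 2: (2,0)O 2/3 ok · (2,1)O 1/4 unhappy · (2,2)X 1/4 unhappy · (2,3)O 0/4 unhappy · (2,4)X 0/3 unhappy
Row 3: (3,0)X 1/2 unhappy · (3,1)X 2/4 unhappy · (3,2)O 1/4 unhappy · (3,3)X 1/4 unhappy · (3,4)O 1/3 unhappy
Row 4: (4,1)X 2/3 ok · (4,2)O 1/4 unhappy · (4,3)X 1/4 unhappy · (4,4)O 2/3 ok
Row 5: (5,0)O 0/1 unhappy · (5,1)X 2/3 ok · (5,2)X 1/3 unhappy · (5,3)O 1/3 unhappy · (5,4)O 2/2 ok
For instance (0,0) has only 1/2 same-type neighbors, below 3/5.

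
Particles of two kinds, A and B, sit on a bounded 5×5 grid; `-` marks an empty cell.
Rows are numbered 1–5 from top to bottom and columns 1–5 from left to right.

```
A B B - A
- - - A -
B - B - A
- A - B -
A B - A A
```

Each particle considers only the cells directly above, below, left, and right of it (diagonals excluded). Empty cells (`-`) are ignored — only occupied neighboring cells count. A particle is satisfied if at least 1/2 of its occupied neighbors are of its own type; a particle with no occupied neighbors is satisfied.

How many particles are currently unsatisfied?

Row 1: (1,1)A 0/1 not · (1,2)B 1/2 satisfied · (1,3)B 1/1 satisfied · (1,5)A 0/0 satisfied
Row 2: (2,4)A 0/0 satisfied
Row 3: (3,1)B 0/0 satisfied · (3,3)B 0/0 satisfied · (3,5)A 0/0 satisfied
Row 4: (4,2)A 0/1 not · (4,4)B 0/1 not
Row 5: (5,1)A 0/1 not · (5,2)B 0/2 not · (5,4)A 1/2 satisfied · (5,5)A 1/1 satisfied
Unsatisfied: (1,1), (4,2), (4,4), (5,1), (5,2) — 5 in total.

5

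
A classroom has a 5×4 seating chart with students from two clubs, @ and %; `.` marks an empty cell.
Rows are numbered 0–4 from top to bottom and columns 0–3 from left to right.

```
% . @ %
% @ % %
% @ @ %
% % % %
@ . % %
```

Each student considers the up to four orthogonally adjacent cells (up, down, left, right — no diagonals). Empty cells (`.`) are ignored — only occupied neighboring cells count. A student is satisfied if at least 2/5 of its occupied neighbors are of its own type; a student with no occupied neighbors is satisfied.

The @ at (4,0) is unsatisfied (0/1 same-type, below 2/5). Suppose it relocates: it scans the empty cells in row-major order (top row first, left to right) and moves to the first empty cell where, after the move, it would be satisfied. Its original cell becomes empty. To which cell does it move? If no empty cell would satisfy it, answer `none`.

(0,1)

Vacating (4,0). Empty cells in order:
  (0,1): 2/3 same-type → satisfied — stop here.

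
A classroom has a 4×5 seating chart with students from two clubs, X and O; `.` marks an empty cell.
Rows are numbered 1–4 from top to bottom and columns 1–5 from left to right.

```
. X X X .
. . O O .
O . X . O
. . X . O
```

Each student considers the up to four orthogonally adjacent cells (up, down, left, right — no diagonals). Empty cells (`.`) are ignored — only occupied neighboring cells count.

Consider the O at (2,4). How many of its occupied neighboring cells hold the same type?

1

Occupied neighbors of (2,4): (1,4)=X, (2,3)=O.
Same type (O): 1 of 2.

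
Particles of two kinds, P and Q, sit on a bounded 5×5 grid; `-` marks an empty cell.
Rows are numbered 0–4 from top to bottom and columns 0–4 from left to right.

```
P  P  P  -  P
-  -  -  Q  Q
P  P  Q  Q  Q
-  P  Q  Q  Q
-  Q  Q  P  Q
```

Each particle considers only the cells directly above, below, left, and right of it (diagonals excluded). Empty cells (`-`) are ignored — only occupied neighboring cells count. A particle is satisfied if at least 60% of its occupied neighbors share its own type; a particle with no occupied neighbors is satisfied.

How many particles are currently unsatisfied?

Row 0: (0,0)P 1/1 ✓ · (0,1)P 2/2 ✓ · (0,2)P 1/1 ✓ · (0,4)P 0/1 ✗
Row 1: (1,3)Q 2/2 ✓ · (1,4)Q 2/3 ✓
Row 2: (2,0)P 1/1 ✓ · (2,1)P 2/3 ✓ · (2,2)Q 2/3 ✓ · (2,3)Q 4/4 ✓ · (2,4)Q 3/3 ✓
Row 3: (3,1)P 1/3 ✗ · (3,2)Q 3/4 ✓ · (3,3)Q 3/4 ✓ · (3,4)Q 3/3 ✓
Row 4: (4,1)Q 1/2 ✗ · (4,2)Q 2/3 ✓ · (4,3)P 0/3 ✗ · (4,4)Q 1/2 ✗
Unsatisfied: (0,4), (3,1), (4,1), (4,3), (4,4) — 5 in total.

5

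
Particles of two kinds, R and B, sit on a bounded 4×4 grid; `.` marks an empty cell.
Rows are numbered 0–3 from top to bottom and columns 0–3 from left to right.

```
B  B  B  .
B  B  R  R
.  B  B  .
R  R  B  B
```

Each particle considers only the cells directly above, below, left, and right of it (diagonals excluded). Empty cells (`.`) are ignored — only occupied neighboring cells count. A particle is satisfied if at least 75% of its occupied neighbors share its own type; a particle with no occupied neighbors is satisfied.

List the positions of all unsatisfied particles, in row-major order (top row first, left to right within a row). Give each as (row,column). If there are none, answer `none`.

(0,0)B 2/2 ok
(0,1)B 3/3 ok
(0,2)B 1/2 unhappy
(1,0)B 2/2 ok
(1,1)B 3/4 ok
(1,2)R 1/4 unhappy
(1,3)R 1/1 ok
(2,1)B 2/3 unhappy
(2,2)B 2/3 unhappy
(3,0)R 1/1 ok
(3,1)R 1/3 unhappy
(3,2)B 2/3 unhappy
(3,3)B 1/1 ok

(0,2), (1,2), (2,1), (2,2), (3,1), (3,2)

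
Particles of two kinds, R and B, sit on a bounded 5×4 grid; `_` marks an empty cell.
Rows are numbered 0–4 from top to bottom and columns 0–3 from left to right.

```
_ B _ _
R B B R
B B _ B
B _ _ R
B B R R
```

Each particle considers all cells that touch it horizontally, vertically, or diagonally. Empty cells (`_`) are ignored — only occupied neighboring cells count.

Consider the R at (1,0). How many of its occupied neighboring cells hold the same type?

0

Occupied neighbors of (1,0): (0,1)=B, (1,1)=B, (2,0)=B, (2,1)=B.
Same type (R): 0 of 4.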